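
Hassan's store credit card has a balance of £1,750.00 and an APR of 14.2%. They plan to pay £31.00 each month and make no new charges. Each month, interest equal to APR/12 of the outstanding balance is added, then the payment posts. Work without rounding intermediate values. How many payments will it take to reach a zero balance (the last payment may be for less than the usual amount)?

Monthly rate r = 14.2%/12 = 1.18333% = 0.0118333.
Recurrence: B ← B·(1+r) − £31.00.
Month 1: interest £20.71; balance after payment £1,739.71.
Month 2: interest £20.59; balance after payment £1,729.29.
Closed form: n = −ln(1 − rB₀/P)/ln(1+r) = −ln(0.33199)/ln(1.01183) ≈ 93.732, so the balance reaches zero during payment 94.

94 payments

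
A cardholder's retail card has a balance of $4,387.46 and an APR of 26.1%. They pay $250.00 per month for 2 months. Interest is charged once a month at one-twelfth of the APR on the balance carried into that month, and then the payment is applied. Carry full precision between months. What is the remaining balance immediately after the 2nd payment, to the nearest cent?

Monthly rate r = 26.1%/12 = 2.175% = 0.02175.
Each month: B ← B·(1+r) − $250.00.
Month 1: interest $95.43; balance after payment $4,232.89.
Month 2: interest $92.07; balance after payment $4,074.95.

$4,074.95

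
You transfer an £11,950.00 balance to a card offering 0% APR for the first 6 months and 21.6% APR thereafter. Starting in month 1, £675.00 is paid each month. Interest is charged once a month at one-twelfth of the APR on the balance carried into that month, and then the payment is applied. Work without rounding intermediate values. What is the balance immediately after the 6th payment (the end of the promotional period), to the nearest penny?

Promo months 1–6 at r₀ = 0%/12 = 0; months 7+ at r₁ = 21.6%/12 = 0.018.
After month 6 (no interest yet): B = £11,950.00 − 6·£675.00 = £7,900.00.

£7,900.00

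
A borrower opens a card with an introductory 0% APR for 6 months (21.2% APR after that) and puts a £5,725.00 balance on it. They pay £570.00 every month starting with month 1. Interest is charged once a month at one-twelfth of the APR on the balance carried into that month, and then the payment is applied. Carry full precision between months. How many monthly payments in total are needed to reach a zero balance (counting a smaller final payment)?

Promo months 1–6 at r₀ = 0%/12 = 0; months 7+ at r₁ = 21.2%/12 = 0.0176667.
After month 6 (no interest yet): B = £5,725.00 − 6·£570.00 = £2,305.00.
Then at r₁ with £570.00/mo: n₂ = −ln(1 − r₁·B/P)/ln(1+r₁) ≈ 4.23 → 5 more payments.

11 payments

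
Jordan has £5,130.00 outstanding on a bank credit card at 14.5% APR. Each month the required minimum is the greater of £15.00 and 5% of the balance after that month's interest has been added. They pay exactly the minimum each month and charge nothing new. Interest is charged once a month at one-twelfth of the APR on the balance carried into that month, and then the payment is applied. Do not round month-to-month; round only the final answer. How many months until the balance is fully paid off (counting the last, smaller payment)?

Monthly rate r = 14.5%/12 = 1.20833% = 0.0120833.
While 5% of the post-interest balance exceeds £15.00, each month B ← (B·(1+r))·(1 − 0.05), i.e. B shrinks by the factor (1+r)·0.95 = 0.96148.
This holds for months 1–73. Entering month 74 the balance is £291.56; 5% of the post-interest balance is now below £15.00, so the flat £15.00 minimum applies from here.
From month 74 a fixed £15.00 at rate r clears £291.56 in 23 more payments. Total: 73 + 23 = 96 months.

96 months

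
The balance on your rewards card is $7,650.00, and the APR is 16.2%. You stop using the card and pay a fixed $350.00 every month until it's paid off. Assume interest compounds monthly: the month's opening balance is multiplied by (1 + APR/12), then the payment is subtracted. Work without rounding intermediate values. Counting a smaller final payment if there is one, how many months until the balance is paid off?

27 months

Monthly rate r = 16.2%/12 = 1.35% = 0.0135.
Recurrence: B ← B·(1+r) − $350.00.
Month 1: interest $103.28; balance after payment $7,403.27.
Month 2: interest $99.94; balance after payment $7,153.22.
Closed form: n = −ln(1 − rB₀/P)/ln(1+r) = −ln(0.70493)/ln(1.0135) ≈ 26.075, so the balance reaches zero during payment 27.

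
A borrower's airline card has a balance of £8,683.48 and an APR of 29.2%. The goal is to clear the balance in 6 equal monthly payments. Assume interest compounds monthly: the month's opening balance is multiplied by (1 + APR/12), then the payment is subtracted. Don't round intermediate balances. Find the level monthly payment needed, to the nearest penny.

£1,572.97

Monthly rate r = 29.2%/12 = 2.43333% = 0.0243333.
Level-payment amortization: P = B₀·r / (1 − (1+r)^(−n)) = 8683.48·0.0243333 / (1 − 1.02433^(−6)).
Denominator 1 − (1+r)^(−6) = 0.134330399.
P = 211.298 / 0.134330399 ≈ 1572.97.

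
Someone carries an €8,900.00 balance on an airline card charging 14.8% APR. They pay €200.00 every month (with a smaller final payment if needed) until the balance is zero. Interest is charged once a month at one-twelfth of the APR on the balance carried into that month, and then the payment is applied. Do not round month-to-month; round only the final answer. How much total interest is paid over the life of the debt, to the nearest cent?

Monthly rate r = 14.8%/12 = 1.23333% = 0.0123333.
Payoff takes n = ⌈−ln(1 − rB₀/P)/ln(1+r)⌉ = ⌈64.931⌉ = 65 payments; the last is €186.29.
Total paid = 64·€200.00 + €186.29 = €12,986.29.
Total interest = total paid − principal = €12,986.29 − €8,900.00 = €4,086.29.

€4,086.29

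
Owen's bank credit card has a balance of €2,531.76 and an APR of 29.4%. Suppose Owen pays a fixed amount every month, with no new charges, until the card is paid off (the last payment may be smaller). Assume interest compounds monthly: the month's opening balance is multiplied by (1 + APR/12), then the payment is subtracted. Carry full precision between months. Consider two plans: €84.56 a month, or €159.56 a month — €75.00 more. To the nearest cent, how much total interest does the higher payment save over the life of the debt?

€1,375.21

Monthly rate r = 29.4%/12 = 2.45% = 0.0245.
At €84.56/mo: n = ⌈−ln(1 − rB₀/P)/ln(1+r)⌉ = 55 payments (last €54.31); total interest = total paid − €2,531.76 = €2,088.79.
At €159.56/mo: 21 payments (last €54.14); total interest €713.58.
Interest saved = €2,088.79 − €713.58 = €1,375.21.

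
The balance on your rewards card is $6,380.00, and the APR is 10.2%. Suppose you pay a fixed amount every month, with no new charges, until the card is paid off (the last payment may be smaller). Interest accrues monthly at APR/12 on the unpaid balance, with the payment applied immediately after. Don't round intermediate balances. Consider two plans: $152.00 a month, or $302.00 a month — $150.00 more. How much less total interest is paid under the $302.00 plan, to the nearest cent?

$862.03

Monthly rate r = 10.2%/12 = 0.85% = 0.0085.
At $152.00/mo: n = ⌈−ln(1 − rB₀/P)/ln(1+r)⌉ = 53 payments (last $20.38); total interest = total paid − $6,380.00 = $1,544.38.
At $302.00/mo: 24 payments (last $116.35); total interest $682.35.
Interest saved = $1,544.38 − $682.35 = $862.03.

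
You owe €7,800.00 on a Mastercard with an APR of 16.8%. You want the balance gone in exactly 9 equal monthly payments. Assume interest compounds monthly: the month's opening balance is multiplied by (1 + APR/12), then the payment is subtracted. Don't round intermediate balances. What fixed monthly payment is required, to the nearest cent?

€928.46

Monthly rate r = 16.8%/12 = 1.4% = 0.014.
Level-payment amortization: P = B₀·r / (1 − (1+r)^(−n)) = 7800.00·0.014 / (1 − 1.014^(−9)).
Denominator 1 − (1+r)^(−9) = 0.117614414.
P = 109.2 / 0.117614414 ≈ 928.46.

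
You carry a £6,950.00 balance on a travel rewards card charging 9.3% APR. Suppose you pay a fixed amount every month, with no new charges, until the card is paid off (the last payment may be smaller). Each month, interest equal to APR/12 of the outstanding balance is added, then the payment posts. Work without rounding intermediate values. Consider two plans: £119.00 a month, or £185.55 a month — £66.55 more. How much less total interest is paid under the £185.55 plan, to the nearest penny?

£1,047.56

Monthly rate r = 9.3%/12 = 0.775% = 0.00775.
At £119.00/mo: n = ⌈−ln(1 − rB₀/P)/ln(1+r)⌉ = 79 payments (last £7.02); total interest = total paid − £6,950.00 = £2,339.02.
At £185.55/mo: 45 payments (last £77.26); total interest £1,291.46.
Interest saved = £2,339.02 − £1,291.46 = £1,047.56.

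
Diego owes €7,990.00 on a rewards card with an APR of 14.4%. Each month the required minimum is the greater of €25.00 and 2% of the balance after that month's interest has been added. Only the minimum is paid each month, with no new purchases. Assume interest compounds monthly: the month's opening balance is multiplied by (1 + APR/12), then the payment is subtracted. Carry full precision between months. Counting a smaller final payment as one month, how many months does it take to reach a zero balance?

Monthly rate r = 14.4%/12 = 1.2% = 0.012.
While 2% of the post-interest balance exceeds €25.00, each month B ← (B·(1+r))·(1 − 0.02), i.e. B shrinks by the factor (1+r)·0.98 = 0.99176.
This holds for months 1–226. Entering month 227 the balance is €1,231.50; 2% of the post-interest balance is now below €25.00, so the flat €25.00 minimum applies from here.
From month 227 a fixed €25.00 at rate r clears €1,231.50 in 75 more payments. Total: 226 + 75 = 301 months.

301 months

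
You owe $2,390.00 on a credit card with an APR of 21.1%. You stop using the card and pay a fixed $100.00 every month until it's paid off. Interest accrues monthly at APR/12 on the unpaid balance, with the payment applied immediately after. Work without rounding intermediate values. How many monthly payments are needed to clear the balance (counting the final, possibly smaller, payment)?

32 payments

Monthly rate r = 21.1%/12 = 1.75833% = 0.0175833.
Recurrence: B ← B·(1+r) − $100.00.
Month 1: interest $42.02; balance after payment $2,332.02.
Month 2: interest $41.00; balance after payment $2,273.03.
Closed form: n = −ln(1 − rB₀/P)/ln(1+r) = −ln(0.57976)/ln(1.01758) ≈ 31.275, so the balance reaches zero during payment 32.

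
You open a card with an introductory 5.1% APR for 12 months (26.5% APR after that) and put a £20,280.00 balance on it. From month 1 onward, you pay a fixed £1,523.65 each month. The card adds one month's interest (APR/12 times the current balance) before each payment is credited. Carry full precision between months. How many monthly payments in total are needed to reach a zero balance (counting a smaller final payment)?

14 payments

Promo months 1–12 at r₀ = 5.1%/12 = 0.00425; months 13+ at r₁ = 26.5%/12 = 0.0220833.
After month 12: iterate B ← B·(1+r₀) − £1,523.65 for 12 months → £2,621.51.
Then at r₁ with £1,523.65/mo: n₂ = −ln(1 − r₁·B/P)/ln(1+r₁) ≈ 1.77 → 2 more payments.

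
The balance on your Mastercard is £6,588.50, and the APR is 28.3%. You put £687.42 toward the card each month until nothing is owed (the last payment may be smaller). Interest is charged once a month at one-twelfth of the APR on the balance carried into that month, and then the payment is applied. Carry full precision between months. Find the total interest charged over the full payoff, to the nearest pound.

Monthly rate r = 28.3%/12 = 2.35833% = 0.0235833.
Payoff takes n = ⌈−ln(1 − rB₀/P)/ln(1+r)⌉ = ⌈10.992⌉ = 11 payments; the last is £682.16.
Total paid = 10·£687.42 + £682.16 = £7,556.36.
Total interest = total paid − principal = £7,556.36 − £6,588.50 = £967.86.

£968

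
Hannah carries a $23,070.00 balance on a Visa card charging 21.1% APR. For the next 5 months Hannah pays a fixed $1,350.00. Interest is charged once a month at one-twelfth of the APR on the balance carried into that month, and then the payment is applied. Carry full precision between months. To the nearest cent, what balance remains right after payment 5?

$18,179.24

Monthly rate r = 21.1%/12 = 1.75833% = 0.0175833.
Each month: B ← B·(1+r) − $1,350.00.
Month 1: interest $405.65; balance after payment $22,125.65.
Month 2: interest $389.04; balance after payment $21,164.69.
Month 3: interest $372.15; balance after payment $20,186.84.
Month 4: interest $354.95; balance after payment $19,191.79.
Month 5: interest $337.46; balance after payment $18,179.24.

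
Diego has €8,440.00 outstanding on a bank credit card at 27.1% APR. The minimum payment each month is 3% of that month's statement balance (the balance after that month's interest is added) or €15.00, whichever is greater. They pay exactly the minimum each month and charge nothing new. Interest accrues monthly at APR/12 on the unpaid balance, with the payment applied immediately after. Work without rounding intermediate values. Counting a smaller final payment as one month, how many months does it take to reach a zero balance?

Monthly rate r = 27.1%/12 = 2.25833% = 0.0225833.
While 3% of the post-interest balance exceeds €15.00, each month B ← (B·(1+r))·(1 − 0.03), i.e. B shrinks by the factor (1+r)·0.97 = 0.99191.
This holds for months 1–351. Entering month 352 the balance is €486.93; 3% of the post-interest balance is now below €15.00, so the flat €15.00 minimum applies from here.
From month 352 a fixed €15.00 at rate r clears €486.93 in 60 more payments. Total: 351 + 60 = 411 months.

411 months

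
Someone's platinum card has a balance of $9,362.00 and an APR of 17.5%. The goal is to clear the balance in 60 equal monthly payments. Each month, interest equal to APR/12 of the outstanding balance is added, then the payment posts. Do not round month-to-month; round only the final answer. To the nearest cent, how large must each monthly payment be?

$235.19

Monthly rate r = 17.5%/12 = 1.45833% = 0.0145833.
Level-payment amortization: P = B₀·r / (1 − (1+r)^(−n)) = 9362.00·0.0145833 / (1 − 1.01458^(−60)).
Denominator 1 − (1+r)^(−60) = 0.580495552.
P = 136.529 / 0.580495552 ≈ 235.19.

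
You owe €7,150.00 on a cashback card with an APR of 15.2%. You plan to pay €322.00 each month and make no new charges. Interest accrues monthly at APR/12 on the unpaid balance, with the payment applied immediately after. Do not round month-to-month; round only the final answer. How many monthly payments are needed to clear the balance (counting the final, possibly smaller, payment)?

27 months

Monthly rate r = 15.2%/12 = 1.26667% = 0.0126667.
Recurrence: B ← B·(1+r) − €322.00.
Month 1: interest €90.57; balance after payment €6,918.57.
Month 2: interest €87.64; balance after payment €6,684.20.
Closed form: n = −ln(1 − rB₀/P)/ln(1+r) = −ln(0.71874)/ln(1.01267) ≈ 26.238, so the balance reaches zero during payment 27.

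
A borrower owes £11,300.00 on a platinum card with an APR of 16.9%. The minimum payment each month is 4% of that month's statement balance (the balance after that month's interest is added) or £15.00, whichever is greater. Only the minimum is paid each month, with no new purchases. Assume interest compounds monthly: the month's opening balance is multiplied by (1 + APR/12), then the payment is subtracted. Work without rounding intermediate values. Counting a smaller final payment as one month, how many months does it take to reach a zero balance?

Monthly rate r = 16.9%/12 = 1.40833% = 0.0140833.
While 4% of the post-interest balance exceeds £15.00, each month B ← (B·(1+r))·(1 − 0.04), i.e. B shrinks by the factor (1+r)·0.96 = 0.97352.
This holds for months 1–128. Entering month 129 the balance is £364.10; 4% of the post-interest balance is now below £15.00, so the flat £15.00 minimum applies from here.
From month 129 a fixed £15.00 at rate r clears £364.10 in 30 more payments. Total: 128 + 30 = 158 months.

158 months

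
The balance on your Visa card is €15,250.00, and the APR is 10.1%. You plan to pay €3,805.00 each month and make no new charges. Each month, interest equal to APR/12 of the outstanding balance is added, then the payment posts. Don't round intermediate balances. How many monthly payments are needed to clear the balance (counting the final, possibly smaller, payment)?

5 months

Monthly rate r = 10.1%/12 = 0.841667% = 0.00841667.
Recurrence: B ← B·(1+r) − €3,805.00.
Month 1: interest €128.35; balance after payment €11,573.35.
Month 2: interest €97.41; balance after payment €7,865.76.
Month 3: interest €66.20; balance after payment €4,126.97.
Month 4: interest €34.74; balance after payment €356.70.
Month 5: interest €3.00; balance after payment €0.00.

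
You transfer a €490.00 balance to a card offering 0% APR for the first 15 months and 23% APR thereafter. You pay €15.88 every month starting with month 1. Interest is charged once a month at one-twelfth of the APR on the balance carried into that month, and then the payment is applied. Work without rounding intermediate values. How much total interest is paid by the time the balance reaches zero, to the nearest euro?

€51

Promo months 1–15 at r₀ = 0%/12 = 0; months 16+ at r₁ = 23%/12 = 0.0191667.
After month 15 (no interest yet): B = €490.00 − 15·€15.88 = €251.80.
Then at r₁ with €15.88/mo: n₂ = −ln(1 − r₁·B/P)/ln(1+r₁) ≈ 19.08 → 20 more payments.
Total paid = 34·€15.88 + €1.32 = €541.24; interest = €541.24 − €490.00 = €51.24.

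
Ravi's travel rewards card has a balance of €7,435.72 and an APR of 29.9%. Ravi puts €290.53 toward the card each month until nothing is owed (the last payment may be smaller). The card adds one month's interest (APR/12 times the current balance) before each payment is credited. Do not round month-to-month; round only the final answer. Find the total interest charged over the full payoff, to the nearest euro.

Monthly rate r = 29.9%/12 = 2.49167% = 0.0249167.
Payoff takes n = ⌈−ln(1 − rB₀/P)/ln(1+r)⌉ = ⌈41.254⌉ = 42 payments; the last is €74.36.
Total paid = 41·€290.53 + €74.36 = €11,986.09.
Total interest = total paid − principal = €11,986.09 − €7,435.72 = €4,550.37.

€4,550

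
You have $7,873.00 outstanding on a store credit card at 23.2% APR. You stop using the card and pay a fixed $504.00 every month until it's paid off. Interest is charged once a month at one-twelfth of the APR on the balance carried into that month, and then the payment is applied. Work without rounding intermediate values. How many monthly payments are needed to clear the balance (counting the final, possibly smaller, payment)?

Monthly rate r = 23.2%/12 = 1.93333% = 0.0193333.
Recurrence: B ← B·(1+r) − $504.00.
Month 1: interest $152.21; balance after payment $7,521.21.
Month 2: interest $145.41; balance after payment $7,162.62.
Closed form: n = −ln(1 − rB₀/P)/ln(1+r) = −ln(0.69799)/ln(1.01933) ≈ 18.776, so the balance reaches zero during payment 19.

19 payments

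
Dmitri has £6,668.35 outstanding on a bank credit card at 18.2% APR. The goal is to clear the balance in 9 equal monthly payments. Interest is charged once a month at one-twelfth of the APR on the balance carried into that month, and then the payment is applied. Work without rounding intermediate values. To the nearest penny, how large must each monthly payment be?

£798.24

Monthly rate r = 18.2%/12 = 1.51667% = 0.0151667.
Level-payment amortization: P = B₀·r / (1 − (1+r)^(−n)) = 6668.35·0.0151667 / (1 − 1.01517^(−9)).
Denominator 1 − (1+r)^(−9) = 0.1266992.
P = 101.137 / 0.1266992 ≈ 798.24.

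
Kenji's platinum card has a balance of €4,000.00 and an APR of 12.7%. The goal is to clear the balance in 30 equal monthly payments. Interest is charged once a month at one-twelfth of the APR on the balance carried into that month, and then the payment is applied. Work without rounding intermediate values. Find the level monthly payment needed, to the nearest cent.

€156.32

Monthly rate r = 12.7%/12 = 1.05833% = 0.0105833.
Level-payment amortization: P = B₀·r / (1 − (1+r)^(−n)) = 4000.00·0.0105833 / (1 − 1.01058^(−30)).
Denominator 1 − (1+r)^(−30) = 0.270817807.
P = 42.3333 / 0.270817807 ≈ 156.32.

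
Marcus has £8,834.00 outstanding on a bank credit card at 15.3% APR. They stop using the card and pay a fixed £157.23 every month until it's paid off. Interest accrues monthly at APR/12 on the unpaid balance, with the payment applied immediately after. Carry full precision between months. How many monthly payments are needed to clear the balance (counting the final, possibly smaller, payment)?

Monthly rate r = 15.3%/12 = 1.275% = 0.01275.
Recurrence: B ← B·(1+r) − £157.23.
Month 1: interest £112.63; balance after payment £8,789.40.
Month 2: interest £112.06; balance after payment £8,744.24.
Closed form: n = −ln(1 − rB₀/P)/ln(1+r) = −ln(0.28364)/ln(1.01275) ≈ 99.456, so the balance reaches zero during payment 100.

100 months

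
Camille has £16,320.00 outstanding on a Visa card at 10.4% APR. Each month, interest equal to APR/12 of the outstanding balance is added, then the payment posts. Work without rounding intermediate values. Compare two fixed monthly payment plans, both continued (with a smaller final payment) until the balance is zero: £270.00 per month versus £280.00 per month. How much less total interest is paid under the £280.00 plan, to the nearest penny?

Monthly rate r = 10.4%/12 = 0.866667% = 0.00866667.
At £270.00/mo: n = ⌈−ln(1 − rB₀/P)/ln(1+r)⌉ = 86 payments (last £267.01); total interest = total paid − £16,320.00 = £6,897.01.
At £280.00/mo: 82 payments (last £146.66); total interest £6,506.66.
Interest saved = £6,897.01 − £6,506.66 = £390.35.

£390.35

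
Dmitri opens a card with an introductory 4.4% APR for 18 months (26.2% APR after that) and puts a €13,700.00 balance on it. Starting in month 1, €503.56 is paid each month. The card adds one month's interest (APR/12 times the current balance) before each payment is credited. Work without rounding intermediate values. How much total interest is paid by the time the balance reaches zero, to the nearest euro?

Promo months 1–18 at r₀ = 4.4%/12 = 0.00366667; months 19+ at r₁ = 26.2%/12 = 0.0218333.
After month 18: iterate B ← B·(1+r₀) − €503.56 for 18 months → €5,280.76.
Then at r₁ with €503.56/mo: n₂ = −ln(1 − r₁·B/P)/ln(1+r₁) ≈ 12.04 → 13 more payments.
Total paid = 30·€503.56 + €19.74 = €15,126.54; interest = €15,126.54 − €13,700.00 = €1,426.54.

€1,427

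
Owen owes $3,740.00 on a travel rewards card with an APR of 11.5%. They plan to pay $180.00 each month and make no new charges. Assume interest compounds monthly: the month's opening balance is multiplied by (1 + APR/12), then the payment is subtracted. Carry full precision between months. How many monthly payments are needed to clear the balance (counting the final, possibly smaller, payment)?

24 payments

Monthly rate r = 11.5%/12 = 0.958333% = 0.00958333.
Recurrence: B ← B·(1+r) − $180.00.
Month 1: interest $35.84; balance after payment $3,595.84.
Month 2: interest $34.46; balance after payment $3,450.30.
Closed form: n = −ln(1 − rB₀/P)/ln(1+r) = −ln(0.80088)/ln(1.00958) ≈ 23.281, so the balance reaches zero during payment 24.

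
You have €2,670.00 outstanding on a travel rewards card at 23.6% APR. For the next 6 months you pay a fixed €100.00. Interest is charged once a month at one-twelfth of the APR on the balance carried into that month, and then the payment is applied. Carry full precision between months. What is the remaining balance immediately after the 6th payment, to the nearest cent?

€2,370.68

Monthly rate r = 23.6%/12 = 1.96667% = 0.0196667.
Each month: B ← B·(1+r) − €100.00.
Month 1: interest €52.51; balance after payment €2,622.51.
Month 2: interest €51.58; balance after payment €2,574.09.
Month 3: interest €50.62; balance after payment €2,524.71.
Month 4: interest €49.65; balance after payment €2,474.36.
Month 5: interest €48.66; balance after payment €2,423.02.
Month 6: interest €47.65; balance after payment €2,370.68.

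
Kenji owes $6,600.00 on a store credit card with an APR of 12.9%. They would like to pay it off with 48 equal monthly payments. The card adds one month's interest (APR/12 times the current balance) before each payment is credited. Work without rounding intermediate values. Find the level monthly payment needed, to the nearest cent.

Monthly rate r = 12.9%/12 = 1.075% = 0.01075.
Level-payment amortization: P = B₀·r / (1 − (1+r)^(−n)) = 6600.00·0.01075 / (1 − 1.01075^(−48)).
Denominator 1 − (1+r)^(−48) = 0.4014506.
P = 70.95 / 0.4014506 ≈ 176.73.

$176.73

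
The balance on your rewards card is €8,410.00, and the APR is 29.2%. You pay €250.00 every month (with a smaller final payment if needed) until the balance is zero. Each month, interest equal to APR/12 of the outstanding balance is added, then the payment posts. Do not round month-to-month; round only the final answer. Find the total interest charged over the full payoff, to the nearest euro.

Monthly rate r = 29.2%/12 = 2.43333% = 0.0243333.
Payoff takes n = ⌈−ln(1 − rB₀/P)/ln(1+r)⌉ = ⌈70.997⌉ = 71 payments; the last is €249.20.
Total paid = 70·€250.00 + €249.20 = €17,749.20.
Total interest = total paid − principal = €17,749.20 − €8,410.00 = €9,339.20.

€9,339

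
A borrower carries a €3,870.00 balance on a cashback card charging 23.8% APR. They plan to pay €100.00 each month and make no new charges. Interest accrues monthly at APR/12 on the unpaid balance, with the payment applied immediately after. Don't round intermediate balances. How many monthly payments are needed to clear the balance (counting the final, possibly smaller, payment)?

75 payments

Monthly rate r = 23.8%/12 = 1.98333% = 0.0198333.
Recurrence: B ← B·(1+r) − €100.00.
Month 1: interest €76.76; balance after payment €3,846.76.
Month 2: interest €76.29; balance after payment €3,823.05.
Closed form: n = −ln(1 − rB₀/P)/ln(1+r) = −ln(0.23245)/ln(1.01983) ≈ 74.294, so the balance reaches zero during payment 75.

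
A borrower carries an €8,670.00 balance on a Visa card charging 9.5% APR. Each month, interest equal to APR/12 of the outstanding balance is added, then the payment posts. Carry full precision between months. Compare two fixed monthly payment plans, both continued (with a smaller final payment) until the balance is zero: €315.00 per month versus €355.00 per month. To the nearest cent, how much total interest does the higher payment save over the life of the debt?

Monthly rate r = 9.5%/12 = 0.791667% = 0.00791667.
At €315.00/mo: n = ⌈−ln(1 − rB₀/P)/ln(1+r)⌉ = 32 payments (last €52.83); total interest = total paid − €8,670.00 = €1,147.83.
At €355.00/mo: 28 payments (last €88.09); total interest €1,003.09.
Interest saved = €1,147.83 − €1,003.09 = €144.74.

€144.74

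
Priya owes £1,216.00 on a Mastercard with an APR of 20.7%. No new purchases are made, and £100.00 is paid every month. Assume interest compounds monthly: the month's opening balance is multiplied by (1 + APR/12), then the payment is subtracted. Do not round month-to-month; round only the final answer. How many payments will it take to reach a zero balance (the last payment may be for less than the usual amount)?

Monthly rate r = 20.7%/12 = 1.725% = 0.01725.
Recurrence: B ← B·(1+r) − £100.00.
Month 1: interest £20.98; balance after payment £1,136.98.
Month 2: interest £19.61; balance after payment £1,056.59.
Closed form: n = −ln(1 − rB₀/P)/ln(1+r) = −ln(0.79024)/ln(1.01725) ≈ 13.765, so the balance reaches zero during payment 14.

14 payments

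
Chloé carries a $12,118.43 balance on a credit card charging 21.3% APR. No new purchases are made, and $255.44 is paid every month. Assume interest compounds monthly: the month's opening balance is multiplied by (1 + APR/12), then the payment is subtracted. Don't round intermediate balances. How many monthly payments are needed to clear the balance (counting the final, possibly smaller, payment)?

105 months

Monthly rate r = 21.3%/12 = 1.775% = 0.01775.
Recurrence: B ← B·(1+r) − $255.44.
Month 1: interest $215.10; balance after payment $12,078.09.
Month 2: interest $214.39; balance after payment $12,037.04.
Closed form: n = −ln(1 − rB₀/P)/ln(1+r) = −ln(0.15792)/ln(1.01775) ≈ 104.903, so the balance reaches zero during payment 105.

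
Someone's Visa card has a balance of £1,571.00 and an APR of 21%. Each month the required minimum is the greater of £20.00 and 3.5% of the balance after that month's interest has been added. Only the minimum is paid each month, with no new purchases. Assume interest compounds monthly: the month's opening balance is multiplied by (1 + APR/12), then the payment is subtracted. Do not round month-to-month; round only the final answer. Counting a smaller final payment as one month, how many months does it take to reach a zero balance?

Monthly rate r = 21%/12 = 1.75% = 0.0175.
While 3.5% of the post-interest balance exceeds £20.00, each month B ← (B·(1+r))·(1 − 0.035), i.e. B shrinks by the factor (1+r)·0.965 = 0.98189.
This holds for months 1–57. Entering month 58 the balance is £554.24; 3.5% of the post-interest balance is now below £20.00, so the flat £20.00 minimum applies from here.
From month 58 a fixed £20.00 at rate r clears £554.24 in 39 more payments. Total: 57 + 39 = 96 months.

96 months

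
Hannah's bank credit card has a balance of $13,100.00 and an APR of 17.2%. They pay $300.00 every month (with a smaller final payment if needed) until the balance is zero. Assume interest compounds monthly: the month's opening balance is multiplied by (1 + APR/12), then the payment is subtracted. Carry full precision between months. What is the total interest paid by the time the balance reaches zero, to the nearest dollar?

Monthly rate r = 17.2%/12 = 1.43333% = 0.0143333.
Payoff takes n = ⌈−ln(1 − rB₀/P)/ln(1+r)⌉ = ⌈69.086⌉ = 70 payments; the last is $25.95.
Total paid = 69·$300.00 + $25.95 = $20,725.95.
Total interest = total paid − principal = $20,725.95 − $13,100.00 = $7,625.95.

$7,626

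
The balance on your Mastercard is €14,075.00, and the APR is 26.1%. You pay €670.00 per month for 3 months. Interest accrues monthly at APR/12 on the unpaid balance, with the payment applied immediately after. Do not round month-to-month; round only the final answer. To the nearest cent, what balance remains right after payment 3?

Monthly rate r = 26.1%/12 = 2.175% = 0.02175.
Each month: B ← B·(1+r) − €670.00.
Month 1: interest €306.13; balance after payment €13,711.13.
Month 2: interest €298.22; balance after payment €13,339.35.
Month 3: interest €290.13; balance after payment €12,959.48.

€12,959.48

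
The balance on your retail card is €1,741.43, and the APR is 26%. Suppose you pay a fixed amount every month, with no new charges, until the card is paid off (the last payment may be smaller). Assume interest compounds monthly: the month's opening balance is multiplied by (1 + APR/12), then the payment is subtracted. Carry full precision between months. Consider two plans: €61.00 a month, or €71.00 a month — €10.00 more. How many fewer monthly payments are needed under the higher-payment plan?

9 fewer payments

Monthly rate r = 26%/12 = 2.16667% = 0.0216667.
At €61.00/mo: n = ⌈−ln(1 − rB₀/P)/ln(1+r)⌉ = 45 payments (last €58.64); total interest = total paid − €1,741.43 = €1,001.21.
At €71.00/mo: 36 payments (last €26.07); total interest €769.64.
Payments saved = 45 − 36 = 9.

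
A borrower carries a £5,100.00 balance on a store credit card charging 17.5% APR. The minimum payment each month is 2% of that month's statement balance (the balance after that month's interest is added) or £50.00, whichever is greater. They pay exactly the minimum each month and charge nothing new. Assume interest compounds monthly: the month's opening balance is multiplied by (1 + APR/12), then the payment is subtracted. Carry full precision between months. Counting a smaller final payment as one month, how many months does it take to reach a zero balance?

215 months

Monthly rate r = 17.5%/12 = 1.45833% = 0.0145833.
While 2% of the post-interest balance exceeds £50.00, each month B ← (B·(1+r))·(1 − 0.02), i.e. B shrinks by the factor (1+r)·0.98 = 0.99429.
This holds for months 1–128. Entering month 129 the balance is £2,450.96; 2% of the post-interest balance is now below £50.00, so the flat £50.00 minimum applies from here.
From month 129 a fixed £50.00 at rate r clears £2,450.96 in 87 more payments. Total: 128 + 87 = 215 months.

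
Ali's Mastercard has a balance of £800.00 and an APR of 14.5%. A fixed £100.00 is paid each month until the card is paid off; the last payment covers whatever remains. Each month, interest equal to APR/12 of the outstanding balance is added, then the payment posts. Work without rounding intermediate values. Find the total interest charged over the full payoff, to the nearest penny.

£46.58

Monthly rate r = 14.5%/12 = 1.20833% = 0.0120833.
Payoff takes n = ⌈−ln(1 − rB₀/P)/ln(1+r)⌉ = ⌈8.464⌉ = 9 payments; the last is £46.58.
Total paid = 8·£100.00 + £46.58 = £846.58.
Total interest = total paid − principal = £846.58 − £800.00 = £46.58.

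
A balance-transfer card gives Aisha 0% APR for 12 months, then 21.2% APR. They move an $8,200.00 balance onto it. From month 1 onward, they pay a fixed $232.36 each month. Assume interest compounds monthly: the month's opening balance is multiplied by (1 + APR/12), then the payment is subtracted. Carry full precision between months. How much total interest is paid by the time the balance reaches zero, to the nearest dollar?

Promo months 1–12 at r₀ = 0%/12 = 0; months 13+ at r₁ = 21.2%/12 = 0.0176667.
After month 12 (no interest yet): B = $8,200.00 − 12·$232.36 = $5,411.68.
Then at r₁ with $232.36/mo: n₂ = −ln(1 − r₁·B/P)/ln(1+r₁) ≈ 30.27 → 31 more payments.
Total paid = 42·$232.36 + $63.21 = $9,822.33; interest = $9,822.33 − $8,200.00 = $1,622.33.

$1,622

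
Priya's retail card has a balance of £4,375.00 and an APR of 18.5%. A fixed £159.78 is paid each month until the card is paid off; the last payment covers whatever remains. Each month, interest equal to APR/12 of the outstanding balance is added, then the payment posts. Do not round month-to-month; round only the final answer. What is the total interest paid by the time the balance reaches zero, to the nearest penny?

Monthly rate r = 18.5%/12 = 1.54167% = 0.0154167.
Payoff takes n = ⌈−ln(1 − rB₀/P)/ln(1+r)⌉ = ⌈35.846⌉ = 36 payments; the last is £135.30.
Total paid = 35·£159.78 + £135.30 = £5,727.60.
Total interest = total paid − principal = £5,727.60 − £4,375.00 = £1,352.60.

£1,352.60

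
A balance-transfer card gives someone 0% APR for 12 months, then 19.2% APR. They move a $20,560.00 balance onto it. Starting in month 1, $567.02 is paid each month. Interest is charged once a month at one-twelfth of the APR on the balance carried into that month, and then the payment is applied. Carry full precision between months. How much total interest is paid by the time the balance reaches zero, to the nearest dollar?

$3,794

Promo months 1–12 at r₀ = 0%/12 = 0; months 13+ at r₁ = 19.2%/12 = 0.016.
After month 12 (no interest yet): B = $20,560.00 − 12·$567.02 = $13,755.76.
Then at r₁ with $567.02/mo: n₂ = −ln(1 − r₁·B/P)/ln(1+r₁) ≈ 30.95 → 31 more payments.
Total paid = 42·$567.02 + $538.80 = $24,353.64; interest = $24,353.64 − $20,560.00 = $3,793.64.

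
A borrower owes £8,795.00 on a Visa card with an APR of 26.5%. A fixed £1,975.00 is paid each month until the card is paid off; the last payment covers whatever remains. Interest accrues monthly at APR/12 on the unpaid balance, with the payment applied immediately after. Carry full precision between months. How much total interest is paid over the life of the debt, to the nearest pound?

Monthly rate r = 26.5%/12 = 2.20833% = 0.0220833.
Payoff takes n = ⌈−ln(1 − rB₀/P)/ln(1+r)⌉ = ⌈4.739⌉ = 5 payments; the last is £1,464.08.
Total paid = 4·£1,975.00 + £1,464.08 = £9,364.08.
Total interest = total paid − principal = £9,364.08 − £8,795.00 = £569.08.

£569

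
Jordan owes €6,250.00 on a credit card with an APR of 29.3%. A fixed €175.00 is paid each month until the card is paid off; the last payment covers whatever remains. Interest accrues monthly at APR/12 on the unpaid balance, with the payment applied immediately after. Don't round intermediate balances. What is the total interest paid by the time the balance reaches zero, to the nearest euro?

€8,665

Monthly rate r = 29.3%/12 = 2.44167% = 0.0244167.
Payoff takes n = ⌈−ln(1 − rB₀/P)/ln(1+r)⌉ = ⌈85.225⌉ = 86 payments; the last is €39.74.
Total paid = 85·€175.00 + €39.74 = €14,914.74.
Total interest = total paid − principal = €14,914.74 − €6,250.00 = €8,664.74.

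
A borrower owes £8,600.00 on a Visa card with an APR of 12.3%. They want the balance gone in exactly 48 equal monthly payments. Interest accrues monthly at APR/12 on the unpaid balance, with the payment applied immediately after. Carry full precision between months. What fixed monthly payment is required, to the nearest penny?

Monthly rate r = 12.3%/12 = 1.025% = 0.01025.
Level-payment amortization: P = B₀·r / (1 − (1+r)^(−n)) = 8600.00·0.01025 / (1 − 1.01025^(−48)).
Denominator 1 − (1+r)^(−48) = 0.387064518.
P = 88.15 / 0.387064518 ≈ 227.74.

£227.74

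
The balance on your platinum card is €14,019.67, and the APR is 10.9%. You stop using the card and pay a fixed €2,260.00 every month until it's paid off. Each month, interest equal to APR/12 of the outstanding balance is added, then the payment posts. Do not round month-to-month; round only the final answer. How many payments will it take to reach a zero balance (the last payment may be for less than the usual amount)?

Monthly rate r = 10.9%/12 = 0.908333% = 0.00908333.
Recurrence: B ← B·(1+r) − €2,260.00.
Month 1: interest €127.35; balance after payment €11,887.02.
Month 2: interest €107.97; balance after payment €9,734.99.
Closed form: n = −ln(1 − rB₀/P)/ln(1+r) = −ln(0.94365)/ln(1.00908) ≈ 6.414, so the balance reaches zero during payment 7.

7 payments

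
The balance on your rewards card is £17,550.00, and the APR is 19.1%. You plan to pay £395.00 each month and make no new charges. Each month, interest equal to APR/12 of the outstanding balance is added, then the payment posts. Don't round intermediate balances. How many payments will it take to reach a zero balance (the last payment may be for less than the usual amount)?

Monthly rate r = 19.1%/12 = 1.59167% = 0.0159167.
Recurrence: B ← B·(1+r) − £395.00.
Month 1: interest £279.34; balance after payment £17,434.34.
Month 2: interest £277.50; balance after payment £17,316.83.
Closed form: n = −ln(1 − rB₀/P)/ln(1+r) = −ln(0.29282)/ln(1.01592) ≈ 77.777, so the balance reaches zero during payment 78.

78 months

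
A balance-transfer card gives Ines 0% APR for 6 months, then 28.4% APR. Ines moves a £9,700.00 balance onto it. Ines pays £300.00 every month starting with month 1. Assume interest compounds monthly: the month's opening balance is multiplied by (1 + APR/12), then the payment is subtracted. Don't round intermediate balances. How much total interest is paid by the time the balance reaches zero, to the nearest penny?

£4,619.63

Promo months 1–6 at r₀ = 0%/12 = 0; months 7+ at r₁ = 28.4%/12 = 0.0236667.
After month 6 (no interest yet): B = £9,700.00 − 6·£300.00 = £7,900.00.
Then at r₁ with £300.00/mo: n₂ = −ln(1 − r₁·B/P)/ln(1+r₁) ≈ 41.73 → 42 more payments.
Total paid = 47·£300.00 + £219.63 = £14,319.63; interest = £14,319.63 − £9,700.00 = £4,619.63.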